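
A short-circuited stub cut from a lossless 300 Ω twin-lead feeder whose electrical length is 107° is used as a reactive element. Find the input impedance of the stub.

tan(βl) = -3.27
For a short-circuited stub, Z_in = jZ_0·tan(βl)

Z_in ≈ −j981 Ω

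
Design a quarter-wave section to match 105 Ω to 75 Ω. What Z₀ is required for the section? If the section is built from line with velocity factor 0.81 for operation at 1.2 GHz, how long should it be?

Z_qwt = √(Z_0·R_L) = √(75 × 105) = √7875
λ = 0.81·c/f = 0.203 m, so l = λ/4 = 0.0506 m

Z_qwt ≈ 88.7 Ω; length ≈ 5.06 cm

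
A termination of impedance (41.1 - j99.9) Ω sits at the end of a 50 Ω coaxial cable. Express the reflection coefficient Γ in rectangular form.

Γ = (Z_L − Z_0)/(Z_L + Z_0) = (-8.9 − j99.9)/(91.1 − j99.9)

Γ ≈ 0.502 − j0.547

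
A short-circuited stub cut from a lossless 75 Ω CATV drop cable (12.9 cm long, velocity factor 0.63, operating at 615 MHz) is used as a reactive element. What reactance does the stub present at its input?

X_in ≈ -41.4 Ω (capacitive)

λ = v/f = 0.63·c / 615 MHz = 0.307 m
βl = 2π·l/λ = 2π × 0.42 = 151°
tan(βl) = -0.552
For a short-circuited stub, Z_in = jZ_0·tan(βl)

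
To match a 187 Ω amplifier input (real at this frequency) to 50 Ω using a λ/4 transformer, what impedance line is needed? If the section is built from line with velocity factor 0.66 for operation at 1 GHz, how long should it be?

Z_qwt = √(Z_0·R_L) = √(50 × 187) = √9350
λ = 0.66·c/f = 0.198 m, so l = λ/4 = 0.0495 m

Z_qwt ≈ 96.7 Ω; length ≈ 4.95 cm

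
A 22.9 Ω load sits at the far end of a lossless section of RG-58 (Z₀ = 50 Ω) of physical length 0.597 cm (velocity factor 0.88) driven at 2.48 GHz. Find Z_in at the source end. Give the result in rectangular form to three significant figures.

λ = v/f = 0.88·c / 2.48 GHz = 0.106 m
βl = 2π·l/λ = 2π × 0.0561 = 20.2°
tan(βl) = tan(20.2°) = 0.368
Z_in = Z_0·(Z_L + jZ_0·tanβl)/(Z_0 + jZ_L·tanβl)
     = 50·(22.9 + j18.4)/(50 + j8.42)

Z_in ≈ 25.3 + j14.1 Ω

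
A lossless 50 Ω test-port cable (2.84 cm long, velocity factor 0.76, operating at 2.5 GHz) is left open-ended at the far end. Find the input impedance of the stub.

λ = v/f = 0.76·c / 2.5 GHz = 0.0912 m
βl = 2π·l/λ = 2π × 0.311 = 112°
tan(βl) = -2.46
For an open-ended stub, Z_in = −jZ_0·cot(βl) = −jZ_0/tan(βl)

Z_in ≈ +j20.3 Ω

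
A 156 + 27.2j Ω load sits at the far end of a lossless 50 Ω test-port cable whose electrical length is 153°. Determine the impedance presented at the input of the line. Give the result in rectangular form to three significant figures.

Z_in ≈ 47.3 + j60.2 Ω

tan(βl) = tan(153°) = -0.51
Z_in = Z_0·(Z_L + jZ_0·tanβl)/(Z_0 + jZ_L·tanβl)
     = 50·(156 + j1.72)/(63.9 − j79.5)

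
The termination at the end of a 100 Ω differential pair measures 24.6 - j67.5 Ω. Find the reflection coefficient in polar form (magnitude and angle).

Γ = (Z_L − Z_0)/(Z_L + Z_0) = (-75.4 − j67.5)/(124.6 − j67.5)
|Γ| = 101/142 = 0.714

Γ ≈ 0.714 ∠ -110°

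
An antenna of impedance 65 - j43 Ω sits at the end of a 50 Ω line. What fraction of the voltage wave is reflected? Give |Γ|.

|Γ| ≈ 0.371

Γ = (Z_L − Z_0)/(Z_L + Z_0) = (15 − j43)/(115 − j43)
|Γ| = 45.5/123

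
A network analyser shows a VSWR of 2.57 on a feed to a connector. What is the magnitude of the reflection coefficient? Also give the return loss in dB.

|Γ| ≈ 0.44; return loss ≈ 7.14 dB

|Γ| = (S − 1)/(S + 1) = (2.57 − 1)/(2.57 + 1) = 1.57/3.57
RL = −20·log₁₀|Γ| = −20·log₁₀(0.44)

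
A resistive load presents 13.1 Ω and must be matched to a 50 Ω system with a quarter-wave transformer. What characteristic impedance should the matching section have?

Z_qwt ≈ 25.6 Ω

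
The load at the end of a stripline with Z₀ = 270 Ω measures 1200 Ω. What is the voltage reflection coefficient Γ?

Γ = (Z_L − Z_0)/(Z_L + Z_0) = (1200 − 270)/(1200 + 270) = 930/1470

Γ = 0.633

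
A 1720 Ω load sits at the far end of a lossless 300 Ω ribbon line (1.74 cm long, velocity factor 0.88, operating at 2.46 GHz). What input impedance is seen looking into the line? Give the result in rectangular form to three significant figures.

λ = v/f = 0.88·c / 2.46 GHz = 0.107 m
βl = 2π·l/λ = 2π × 0.162 = 58.4°
tan(βl) = tan(58.4°) = 1.62
Z_in = Z_0·(Z_L + jZ_0·tanβl)/(Z_0 + jZ_L·tanβl)
     = 300·(1720 + j487)/(300 + j2790)

Z_in ≈ 71.4 − j177 Ω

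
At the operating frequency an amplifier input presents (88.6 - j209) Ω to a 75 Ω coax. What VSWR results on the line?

Γ = (Z_L − Z_0)/(Z_L + Z_0) = (13.6 − j209)/(163.6 − j209)
|Γ| = 209/265 = 0.789
VSWR = (1 + |Γ|)/(1 − |Γ|) = 1.79/0.211

VSWR ≈ 8.48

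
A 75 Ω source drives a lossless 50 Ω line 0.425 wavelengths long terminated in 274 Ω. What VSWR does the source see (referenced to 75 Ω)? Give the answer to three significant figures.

VSWR ≈ 4.62

βl = 2π × 0.425 = 153°
tan(βl) = -0.51
Z_in = Z_0·(Z_L + jZ_0·tanβl)/(Z_0 + jZ_L·tanβl) = 39.2 + j84.1 Ω
Γ_s = (Z_in − Z_s)/(Z_in + Z_s) = (-35.8 + j84.1)/(114 + j84.1), |Γ_s| = 0.644
VSWR = (1 + |Γ_s|)/(1 − |Γ_s|)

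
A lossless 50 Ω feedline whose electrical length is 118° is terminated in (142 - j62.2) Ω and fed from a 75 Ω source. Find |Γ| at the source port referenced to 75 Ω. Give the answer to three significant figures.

tan(βl) = -1.88
Z_in = Z_0·(Z_L + jZ_0·tanβl)/(Z_0 + jZ_L·tanβl) = 21.2 + j31.9 Ω
Γ_s = (Z_in − Z_s)/(Z_in + Z_s) = (-53.8 + j31.9)/(96.2 + j31.9), |Γ_s| = 0.617

|Γ| ≈ 0.617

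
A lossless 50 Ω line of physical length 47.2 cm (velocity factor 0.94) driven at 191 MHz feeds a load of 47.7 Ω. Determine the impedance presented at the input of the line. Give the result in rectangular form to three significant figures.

Z_in ≈ 51.5 − j1.86 Ω

λ = v/f = 0.94·c / 191 MHz = 1.48 m
βl = 2π·l/λ = 2π × 0.32 = 115°
tan(βl) = tan(115°) = -2.14
Z_in = Z_0·(Z_L + jZ_0·tanβl)/(Z_0 + jZ_L·tanβl)
     = 50·(47.7 − j107)/(50 − j102)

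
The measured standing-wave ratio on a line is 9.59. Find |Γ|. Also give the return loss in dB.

|Γ| ≈ 0.811; return loss ≈ 1.82 dB

|Γ| = (S − 1)/(S + 1) = (9.59 − 1)/(9.59 + 1) = 8.59/10.6
RL = −20·log₁₀|Γ| = −20·log₁₀(0.811)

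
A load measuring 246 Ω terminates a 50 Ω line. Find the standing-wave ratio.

VSWR ≈ 4.92

Γ = (246 − 50)/(246 + 50) = 0.662
VSWR = (1 + 0.662)/(1 − 0.662)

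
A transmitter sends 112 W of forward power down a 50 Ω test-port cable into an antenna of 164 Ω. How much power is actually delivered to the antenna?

Γ = (164 − 50)/(164 + 50) = 0.533
|Γ|² = 0.284
P_refl = |Γ|²·P_inc = 31.8 W, P_del = (1 − |Γ|²)·P_inc = 80.2 W

P_delivered ≈ 80.2 W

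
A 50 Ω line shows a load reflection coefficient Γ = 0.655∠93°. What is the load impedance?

Z_L ≈ 19.1 + j43.7 Ω

Z_L = Z_0·(1 + Γ)/(1 − Γ) = 50·(0.966 + j0.654)/(1.03 − j0.654)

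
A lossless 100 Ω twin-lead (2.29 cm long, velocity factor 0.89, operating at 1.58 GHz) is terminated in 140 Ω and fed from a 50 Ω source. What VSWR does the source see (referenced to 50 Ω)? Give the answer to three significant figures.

VSWR ≈ 2.1

λ = v/f = 0.89·c / 1.58 GHz = 0.169 m
βl = 2π·l/λ = 2π × 0.136 = 48.8°
tan(βl) = 1.14
Z_in = Z_0·(Z_L + jZ_0·tanβl)/(Z_0 + jZ_L·tanβl) = 90.7 − j30.8 Ω
Γ_s = (Z_in − Z_s)/(Z_in + Z_s) = (40.7 − j30.8)/(141 − j30.8), |Γ_s| = 0.355
VSWR = (1 + |Γ_s|)/(1 − |Γ_s|)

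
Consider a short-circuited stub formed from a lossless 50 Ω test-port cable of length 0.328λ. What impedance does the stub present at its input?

Z_in ≈ −j93.7 Ω

βl = 2π × 0.328 = 118°
tan(βl) = -1.87
For a short-circuited stub, Z_in = jZ_0·tan(βl)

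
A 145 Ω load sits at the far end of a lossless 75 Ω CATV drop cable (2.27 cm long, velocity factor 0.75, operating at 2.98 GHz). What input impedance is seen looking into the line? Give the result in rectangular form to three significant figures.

λ = v/f = 0.75·c / 2.98 GHz = 0.0755 m
βl = 2π·l/λ = 2π × 0.301 = 108°
tan(βl) = tan(108°) = -3.04
Z_in = Z_0·(Z_L + jZ_0·tanβl)/(Z_0 + jZ_L·tanβl)
     = 75·(145 − j228)/(75 − j440)

Z_in ≈ 41.8 + j17.6 Ω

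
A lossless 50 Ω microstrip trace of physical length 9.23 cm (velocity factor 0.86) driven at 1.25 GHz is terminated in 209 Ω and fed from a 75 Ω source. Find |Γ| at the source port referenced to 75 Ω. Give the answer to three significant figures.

|Γ| ≈ 0.521

λ = v/f = 0.86·c / 1.25 GHz = 0.206 m
βl = 2π·l/λ = 2π × 0.447 = 161°
tan(βl) = -0.345
Z_in = Z_0·(Z_L + jZ_0·tanβl)/(Z_0 + jZ_L·tanβl) = 76.1 + j92.3 Ω
Γ_s = (Z_in − Z_s)/(Z_in + Z_s) = (1.05 + j92.3)/(151 + j92.3), |Γ_s| = 0.521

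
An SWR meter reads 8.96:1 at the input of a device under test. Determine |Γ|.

|Γ| = (S − 1)/(S + 1) = (8.96 − 1)/(8.96 + 1) = 7.96/9.96

|Γ| ≈ 0.799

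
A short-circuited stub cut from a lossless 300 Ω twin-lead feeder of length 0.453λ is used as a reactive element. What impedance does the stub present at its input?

βl = 2π × 0.453 = 163°
tan(βl) = -0.304
For a short-circuited stub, Z_in = jZ_0·tan(βl)

Z_in ≈ −j91.3 Ω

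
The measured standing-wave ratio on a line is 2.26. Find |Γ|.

|Γ| ≈ 0.387

|Γ| = (S − 1)/(S + 1) = (2.26 − 1)/(2.26 + 1) = 1.26/3.26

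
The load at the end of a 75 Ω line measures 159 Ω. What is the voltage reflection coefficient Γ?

Γ = 0.359

Γ = (Z_L − Z_0)/(Z_L + Z_0) = (159 − 75)/(159 + 75) = 84/234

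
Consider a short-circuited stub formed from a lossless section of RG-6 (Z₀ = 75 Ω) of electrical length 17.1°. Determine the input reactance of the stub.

tan(βl) = 0.308
For a short-circuited stub, Z_in = jZ_0·tan(βl)

X_in ≈ 23.1 Ω (inductive)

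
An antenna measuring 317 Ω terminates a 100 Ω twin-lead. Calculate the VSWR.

Γ = (317 − 100)/(317 + 100) = 0.52
VSWR = (1 + 0.52)/(1 − 0.52)

VSWR ≈ 3.17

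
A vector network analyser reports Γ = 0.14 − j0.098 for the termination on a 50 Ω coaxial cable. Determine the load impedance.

Z_L = Z_0·(1 + Γ)/(1 − Γ) = 50·(1.14 − j0.098)/(0.86 + j0.098)

Z_L ≈ 64.8 − j13.1 Ω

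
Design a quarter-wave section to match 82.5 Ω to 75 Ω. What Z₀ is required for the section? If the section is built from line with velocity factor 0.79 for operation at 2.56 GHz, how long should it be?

Z_qwt = √(Z_0·R_L) = √(75 × 82.5) = √6188
λ = 0.79·c/f = 0.0926 m, so l = λ/4 = 0.0231 m

Z_qwt ≈ 78.7 Ω; length ≈ 2.31 cm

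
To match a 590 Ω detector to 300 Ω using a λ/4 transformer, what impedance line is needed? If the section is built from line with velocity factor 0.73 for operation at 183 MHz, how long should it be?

Z_qwt = √(Z_0·R_L) = √(300 × 590) = √177000
λ = 0.73·c/f = 1.2 m, so l = λ/4 = 0.299 m

Z_qwt ≈ 421 Ω; length ≈ 29.9 cm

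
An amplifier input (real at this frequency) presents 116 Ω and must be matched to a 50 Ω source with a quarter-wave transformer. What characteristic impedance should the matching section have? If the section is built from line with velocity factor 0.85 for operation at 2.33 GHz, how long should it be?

Z_qwt ≈ 76.2 Ω; length ≈ 2.74 cm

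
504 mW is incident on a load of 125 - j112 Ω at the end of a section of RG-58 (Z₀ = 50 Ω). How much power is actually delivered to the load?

|Γ| = |(75 − j112)/(175 − j112)| = 0.649
|Γ|² = 0.421
P_refl = |Γ|²·P_inc = 212 mW, P_del = (1 − |Γ|²)·P_inc = 292 mW

P_delivered ≈ 292 mW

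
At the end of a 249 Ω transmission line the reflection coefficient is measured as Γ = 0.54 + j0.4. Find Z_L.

Z_L = Z_0·(1 + Γ)/(1 − Γ) = 249·(1.54 + j0.4)/(0.46 − j0.4)

Z_L ≈ 367 + j536 Ω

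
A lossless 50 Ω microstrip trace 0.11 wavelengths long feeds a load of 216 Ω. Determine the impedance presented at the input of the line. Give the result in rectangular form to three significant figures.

βl = 2π × 0.11 = 39.6°
tan(βl) = tan(39.6°) = 0.827
Z_in = Z_0·(Z_L + jZ_0·tanβl)/(Z_0 + jZ_L·tanβl)
     = 50·(216 + j41.4)/(50 + j179)

Z_in ≈ 26.4 − j53 Ω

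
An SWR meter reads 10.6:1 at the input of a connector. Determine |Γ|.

|Γ| ≈ 0.828

|Γ| = (S − 1)/(S + 1) = (10.6 − 1)/(10.6 + 1) = 9.6/11.6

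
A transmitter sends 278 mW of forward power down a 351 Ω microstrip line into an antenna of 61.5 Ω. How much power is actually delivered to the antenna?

P_delivered ≈ 141 mW

Γ = (61.5 − 351)/(61.5 + 351) = -0.702
|Γ|² = 0.493
P_refl = |Γ|²·P_inc = 137 mW, P_del = (1 − |Γ|²)·P_inc = 141 mW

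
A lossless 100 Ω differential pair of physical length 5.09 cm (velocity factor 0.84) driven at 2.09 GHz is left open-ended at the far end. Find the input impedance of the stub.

λ = v/f = 0.84·c / 2.09 GHz = 0.121 m
βl = 2π·l/λ = 2π × 0.422 = 152°
tan(βl) = -0.532
For an open-ended stub, Z_in = −jZ_0·cot(βl) = −jZ_0/tan(βl)

Z_in ≈ +j188 Ω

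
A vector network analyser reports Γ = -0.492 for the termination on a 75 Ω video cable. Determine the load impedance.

Z_L ≈ 25.5 Ω

Z_L = Z_0·(1 + Γ)/(1 − Γ) = 75·(0.508)/(1.49)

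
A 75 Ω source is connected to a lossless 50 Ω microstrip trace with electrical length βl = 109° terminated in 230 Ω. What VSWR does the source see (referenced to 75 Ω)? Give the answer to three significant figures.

tan(βl) = -2.9
Z_in = Z_0·(Z_L + jZ_0·tanβl)/(Z_0 + jZ_L·tanβl) = 12.1 + j16.3 Ω
Γ_s = (Z_in − Z_s)/(Z_in + Z_s) = (-62.9 + j16.3)/(87.1 + j16.3), |Γ_s| = 0.733
VSWR = (1 + |Γ_s|)/(1 − |Γ_s|)

VSWR ≈ 6.5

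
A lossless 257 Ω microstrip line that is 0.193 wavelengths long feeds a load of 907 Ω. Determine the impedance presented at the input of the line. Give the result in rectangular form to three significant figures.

βl = 2π × 0.193 = 69.5°
tan(βl) = tan(69.5°) = 2.67
Z_in = Z_0·(Z_L + jZ_0·tanβl)/(Z_0 + jZ_L·tanβl)
     = 257·(907 + j687)/(257 + j2420)

Z_in ≈ 82.1 − j87.5 Ω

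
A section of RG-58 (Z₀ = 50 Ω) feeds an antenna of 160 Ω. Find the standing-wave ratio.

VSWR ≈ 3.2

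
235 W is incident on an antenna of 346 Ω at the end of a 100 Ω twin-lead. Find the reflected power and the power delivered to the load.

Γ = (346 − 100)/(346 + 100) = 0.552
|Γ|² = 0.304
P_refl = |Γ|²·P_inc = 71.5 W, P_del = (1 − |Γ|²)·P_inc = 164 W

P_reflected ≈ 71.5 W; P_delivered ≈ 164 W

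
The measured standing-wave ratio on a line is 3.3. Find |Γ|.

|Γ| = (S − 1)/(S + 1) = (3.3 − 1)/(3.3 + 1) = 2.3/4.3

|Γ| ≈ 0.535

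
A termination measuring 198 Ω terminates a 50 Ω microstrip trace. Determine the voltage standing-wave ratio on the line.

VSWR ≈ 3.96

For a purely resistive load, VSWR = R_L/Z_0 or Z_0/R_L (whichever > 1) = 198/50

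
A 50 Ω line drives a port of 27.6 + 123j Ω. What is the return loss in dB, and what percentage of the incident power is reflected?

Γ = (-22.4 + j123)/(77.6 + j123), |Γ| = 0.86
RL = −20·log₁₀(0.86) = 1.31 dB
P_refl/P_inc = |Γ|² = 0.739

RL ≈ 1.31 dB; 73.9% of incident power reflected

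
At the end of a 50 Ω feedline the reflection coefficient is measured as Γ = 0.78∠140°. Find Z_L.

Z_L = Z_0·(1 + Γ)/(1 − Γ) = 50·(0.402 + j0.501)/(1.6 − j0.501)

Z_L ≈ 6.98 + j17.9 Ω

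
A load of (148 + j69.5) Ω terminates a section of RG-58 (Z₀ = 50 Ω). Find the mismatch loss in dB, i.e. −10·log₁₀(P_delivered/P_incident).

Γ = (98 + j69.5)/(198 + j69.5), |Γ| = 0.573
|Γ|² = 0.328, so P_del/P_inc = 1 − |Γ|² = 0.672
ML = −10·log₁₀(1 − |Γ|²)

mismatch loss ≈ 1.72 dB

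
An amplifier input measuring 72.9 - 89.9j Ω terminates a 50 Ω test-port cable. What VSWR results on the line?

VSWR ≈ 4.12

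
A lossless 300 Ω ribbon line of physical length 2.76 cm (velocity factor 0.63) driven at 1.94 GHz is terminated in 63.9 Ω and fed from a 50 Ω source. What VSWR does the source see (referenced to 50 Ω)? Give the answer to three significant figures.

VSWR ≈ 27

λ = v/f = 0.63·c / 1.94 GHz = 0.0974 m
βl = 2π·l/λ = 2π × 0.283 = 102°
tan(βl) = -4.71
Z_in = Z_0·(Z_L + jZ_0·tanβl)/(Z_0 + jZ_L·tanβl) = 738 − j672 Ω
Γ_s = (Z_in − Z_s)/(Z_in + Z_s) = (688 − j672)/(788 − j672), |Γ_s| = 0.929
VSWR = (1 + |Γ_s|)/(1 − |Γ_s|)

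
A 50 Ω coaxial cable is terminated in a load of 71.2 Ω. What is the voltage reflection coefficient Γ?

Γ = 0.175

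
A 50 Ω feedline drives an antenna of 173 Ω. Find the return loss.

Γ = (173 − 50)/(173 + 50) = 0.552
RL = −20·log₁₀|Γ| = −20·log₁₀(0.552)

RL ≈ 5.17 dB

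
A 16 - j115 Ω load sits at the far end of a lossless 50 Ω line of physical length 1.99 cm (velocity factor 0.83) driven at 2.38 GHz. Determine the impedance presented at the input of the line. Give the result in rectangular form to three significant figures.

λ = v/f = 0.83·c / 2.38 GHz = 0.105 m
βl = 2π·l/λ = 2π × 0.19 = 68.5°
tan(βl) = tan(68.5°) = 2.54
Z_in = Z_0·(Z_L + jZ_0·tanβl)/(Z_0 + jZ_L·tanβl)
     = 50·(16 + j11.8)/(342 + j40.6)

Z_in ≈ 2.51 + j1.42 Ω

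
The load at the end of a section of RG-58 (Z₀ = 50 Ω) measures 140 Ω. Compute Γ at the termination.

Γ = 0.474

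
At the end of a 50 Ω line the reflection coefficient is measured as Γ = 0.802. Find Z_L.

Z_L = Z_0·(1 + Γ)/(1 − Γ) = 50·(1.8)/(0.198)

Z_L ≈ 455 Ω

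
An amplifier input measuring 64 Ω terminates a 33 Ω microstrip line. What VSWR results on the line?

VSWR ≈ 1.94

Γ = (64 − 33)/(64 + 33) = 0.32
VSWR = (1 + 0.32)/(1 − 0.32)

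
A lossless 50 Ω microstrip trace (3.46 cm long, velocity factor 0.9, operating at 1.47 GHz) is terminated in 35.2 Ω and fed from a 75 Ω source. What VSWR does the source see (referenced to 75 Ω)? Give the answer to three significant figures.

λ = v/f = 0.9·c / 1.47 GHz = 0.184 m
βl = 2π·l/λ = 2π × 0.188 = 67.8°
tan(βl) = 2.45
Z_in = Z_0·(Z_L + jZ_0·tanβl)/(Z_0 + jZ_L·tanβl) = 62 + j15.5 Ω
Γ_s = (Z_in − Z_s)/(Z_in + Z_s) = (-13 + j15.5)/(137 + j15.5), |Γ_s| = 0.147
VSWR = (1 + |Γ_s|)/(1 − |Γ_s|)

VSWR ≈ 1.34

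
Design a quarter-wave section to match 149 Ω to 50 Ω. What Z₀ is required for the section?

Z_qwt ≈ 86.3 Ω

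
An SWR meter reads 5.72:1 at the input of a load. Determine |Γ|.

|Γ| = (S − 1)/(S + 1) = (5.72 − 1)/(5.72 + 1) = 4.72/6.72

|Γ| ≈ 0.702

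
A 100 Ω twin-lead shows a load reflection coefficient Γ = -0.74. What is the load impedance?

Z_L ≈ 14.9 Ω

Z_L = Z_0·(1 + Γ)/(1 − Γ) = 100·(0.26)/(1.74)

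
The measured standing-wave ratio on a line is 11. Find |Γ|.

|Γ| = (S − 1)/(S + 1) = (11 − 1)/(11 + 1) = 10/12

|Γ| ≈ 0.833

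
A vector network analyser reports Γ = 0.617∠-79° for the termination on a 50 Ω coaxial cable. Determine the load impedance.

Z_L = Z_0·(1 + Γ)/(1 − Γ) = 50·(1.12 − j0.606)/(0.882 + j0.606)

Z_L ≈ 27 − j52.9 Ω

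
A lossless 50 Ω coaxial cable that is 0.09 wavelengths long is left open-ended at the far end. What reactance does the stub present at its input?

βl = 2π × 0.09 = 32.4°
tan(βl) = 0.635
For an open-ended stub, Z_in = −jZ_0·cot(βl) = −jZ_0/tan(βl)

X_in ≈ -78.8 Ω (capacitive)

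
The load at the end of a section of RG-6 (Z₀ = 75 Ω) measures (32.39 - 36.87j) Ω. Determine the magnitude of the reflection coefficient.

|Γ| ≈ 0.496

Γ = (Z_L − Z_0)/(Z_L + Z_0) = (-42.61 − j36.87)/(107.4 − j36.87)
|Γ| = 56.3/114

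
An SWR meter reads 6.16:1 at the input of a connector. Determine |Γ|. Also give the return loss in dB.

|Γ| = (S − 1)/(S + 1) = (6.16 − 1)/(6.16 + 1) = 5.16/7.16
RL = −20·log₁₀|Γ| = −20·log₁₀(0.721)

|Γ| ≈ 0.721; return loss ≈ 2.85 dB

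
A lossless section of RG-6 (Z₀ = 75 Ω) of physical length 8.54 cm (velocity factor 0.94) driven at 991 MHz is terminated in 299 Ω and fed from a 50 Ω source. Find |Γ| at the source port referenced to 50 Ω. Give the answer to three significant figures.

λ = v/f = 0.94·c / 991 MHz = 0.285 m
βl = 2π·l/λ = 2π × 0.3 = 108°
tan(βl) = -3.07
Z_in = Z_0·(Z_L + jZ_0·tanβl)/(Z_0 + jZ_L·tanβl) = 20.7 + j22.7 Ω
Γ_s = (Z_in − Z_s)/(Z_in + Z_s) = (-29.3 + j22.7)/(70.7 + j22.7), |Γ_s| = 0.5

|Γ| ≈ 0.5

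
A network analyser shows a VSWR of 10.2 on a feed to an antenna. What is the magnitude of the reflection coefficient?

|Γ| = (S − 1)/(S + 1) = (10.2 − 1)/(10.2 + 1) = 9.2/11.2

|Γ| ≈ 0.821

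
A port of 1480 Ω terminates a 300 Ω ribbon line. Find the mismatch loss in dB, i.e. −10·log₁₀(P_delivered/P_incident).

Γ = (1480 − 300)/(1480 + 300) = 0.663
|Γ|² = 0.439, so P_del/P_inc = 1 − |Γ|² = 0.561
ML = −10·log₁₀(1 − |Γ|²)

mismatch loss ≈ 2.51 dB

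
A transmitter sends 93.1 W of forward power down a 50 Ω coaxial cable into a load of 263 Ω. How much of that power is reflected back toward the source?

Γ = (263 − 50)/(263 + 50) = 0.681
|Γ|² = 0.463
P_refl = |Γ|²·P_inc = 43.1 W, P_del = (1 − |Γ|²)·P_inc = 50 W

P_reflected ≈ 43.1 W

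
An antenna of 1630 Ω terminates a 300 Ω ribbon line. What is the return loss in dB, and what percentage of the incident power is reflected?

Γ = (1630 − 300)/(1630 + 300) = 0.689
RL = −20·log₁₀(0.689) = 3.23 dB
P_refl/P_inc = |Γ|² = 0.475

RL ≈ 3.23 dB; 47.5% of incident power reflected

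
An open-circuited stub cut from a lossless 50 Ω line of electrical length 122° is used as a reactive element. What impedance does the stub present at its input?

tan(βl) = -1.6
For an open-circuited stub, Z_in = −jZ_0·cot(βl) = −jZ_0/tan(βl)

Z_in ≈ +j31.2 Ω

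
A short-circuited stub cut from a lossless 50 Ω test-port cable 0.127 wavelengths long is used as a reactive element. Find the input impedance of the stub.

βl = 2π × 0.127 = 45.7°
tan(βl) = 1.03
For a short-circuited stub, Z_in = jZ_0·tan(βl)

Z_in ≈ +j51.3 Ω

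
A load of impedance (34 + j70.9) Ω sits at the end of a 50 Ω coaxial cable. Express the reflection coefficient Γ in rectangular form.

Γ ≈ 0.305 + j0.587

Γ = (Z_L − Z_0)/(Z_L + Z_0) = (-16 + j70.9)/(84 + j70.9)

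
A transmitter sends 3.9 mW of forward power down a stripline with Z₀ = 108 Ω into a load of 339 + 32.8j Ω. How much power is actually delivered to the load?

|Γ| = |(231 + j32.8)/(447 + j32.8)| = 0.521
|Γ|² = 0.271
P_refl = |Γ|²·P_inc = 1.06 mW, P_del = (1 − |Γ|²)·P_inc = 2.84 mW

P_delivered ≈ 2.84 mW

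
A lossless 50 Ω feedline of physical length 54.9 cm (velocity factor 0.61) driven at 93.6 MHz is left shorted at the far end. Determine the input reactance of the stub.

λ = v/f = 0.61·c / 93.6 MHz = 1.96 m
βl = 2π·l/λ = 2π × 0.281 = 101°
tan(βl) = -5.1
For a shorted stub, Z_in = jZ_0·tan(βl)

X_in ≈ -255 Ω (capacitive)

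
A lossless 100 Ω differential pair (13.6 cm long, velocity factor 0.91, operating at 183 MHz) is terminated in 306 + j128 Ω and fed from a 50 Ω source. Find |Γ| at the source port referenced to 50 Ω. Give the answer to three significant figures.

|Γ| ≈ 0.727

λ = v/f = 0.91·c / 183 MHz = 1.49 m
βl = 2π·l/λ = 2π × 0.0912 = 32.8°
tan(βl) = 0.645
Z_in = Z_0·(Z_L + jZ_0·tanβl)/(Z_0 + jZ_L·tanβl) = 110 − j145 Ω
Γ_s = (Z_in − Z_s)/(Z_in + Z_s) = (60.4 − j145)/(160 − j145), |Γ_s| = 0.727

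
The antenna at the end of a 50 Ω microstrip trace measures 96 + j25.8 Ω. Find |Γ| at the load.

|Γ| ≈ 0.356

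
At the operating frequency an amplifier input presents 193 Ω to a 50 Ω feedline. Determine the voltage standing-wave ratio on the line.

Γ = (193 − 50)/(193 + 50) = 0.588
VSWR = (1 + 0.588)/(1 − 0.588)

VSWR ≈ 3.86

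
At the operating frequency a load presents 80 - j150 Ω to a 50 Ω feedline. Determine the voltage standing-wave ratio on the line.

Γ = (Z_L − Z_0)/(Z_L + Z_0) = (30 − j150)/(130 − j150)
|Γ| = 153/198 = 0.771
VSWR = (1 + |Γ|)/(1 − |Γ|) = 1.77/0.229

VSWR ≈ 7.72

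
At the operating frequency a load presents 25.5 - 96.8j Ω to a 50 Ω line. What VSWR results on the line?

Γ = (Z_L − Z_0)/(Z_L + Z_0) = (-24.5 − j96.8)/(75.5 − j96.8)
|Γ| = 99.9/123 = 0.813
VSWR = (1 + |Γ|)/(1 − |Γ|) = 1.81/0.187

VSWR ≈ 9.72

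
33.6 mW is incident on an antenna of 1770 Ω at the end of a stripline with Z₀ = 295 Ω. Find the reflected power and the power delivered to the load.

Γ = (1770 − 295)/(1770 + 295) = 0.714
|Γ|² = 0.51
P_refl = |Γ|²·P_inc = 17.1 mW, P_del = (1 − |Γ|²)·P_inc = 16.5 mW

P_reflected ≈ 17.1 mW; P_delivered ≈ 16.5 mW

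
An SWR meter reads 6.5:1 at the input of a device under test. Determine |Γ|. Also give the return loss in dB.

|Γ| = (S − 1)/(S + 1) = (6.5 − 1)/(6.5 + 1) = 5.5/7.5
RL = −20·log₁₀|Γ| = −20·log₁₀(0.733)

|Γ| ≈ 0.733; return loss ≈ 2.69 dB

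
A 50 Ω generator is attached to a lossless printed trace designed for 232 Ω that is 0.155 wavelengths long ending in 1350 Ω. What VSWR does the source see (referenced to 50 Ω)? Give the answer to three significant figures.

βl = 2π × 0.155 = 55.8°
tan(βl) = 1.47
Z_in = Z_0·(Z_L + jZ_0·tanβl)/(Z_0 + jZ_L·tanβl) = 57.5 − j151 Ω
Γ_s = (Z_in − Z_s)/(Z_in + Z_s) = (7.5 − j151)/(107 − j151), |Γ_s| = 0.816
VSWR = (1 + |Γ_s|)/(1 − |Γ_s|)

VSWR ≈ 9.84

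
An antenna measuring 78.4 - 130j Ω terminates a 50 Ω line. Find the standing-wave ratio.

Γ = (Z_L − Z_0)/(Z_L + Z_0) = (28.4 − j130)/(128.4 − j130)
|Γ| = 133/183 = 0.728
VSWR = (1 + |Γ|)/(1 − |Γ|) = 1.73/0.272

VSWR ≈ 6.36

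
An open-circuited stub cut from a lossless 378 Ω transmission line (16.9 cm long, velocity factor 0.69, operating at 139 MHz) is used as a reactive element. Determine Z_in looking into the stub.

λ = v/f = 0.69·c / 139 MHz = 1.49 m
βl = 2π·l/λ = 2π × 0.113 = 40.9°
tan(βl) = 0.865
For an open-circuited stub, Z_in = −jZ_0·cot(βl) = −jZ_0/tan(βl)

Z_in ≈ −j437 Ω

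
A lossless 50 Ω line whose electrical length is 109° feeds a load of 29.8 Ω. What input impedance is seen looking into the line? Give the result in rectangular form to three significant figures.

tan(βl) = tan(109°) = -2.9
Z_in = Z_0·(Z_L + jZ_0·tanβl)/(Z_0 + jZ_L·tanβl)
     = 50·(29.8 − j145)/(50 − j86.5)

Z_in ≈ 70.4 − j23.4 Ω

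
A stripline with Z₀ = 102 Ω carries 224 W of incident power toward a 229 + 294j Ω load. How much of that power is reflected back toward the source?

|Γ| = |(127 + j294)/(331 + j294)| = 0.723
|Γ|² = 0.523
P_refl = |Γ|²·P_inc = 117 W, P_del = (1 − |Γ|²)·P_inc = 107 W

P_reflected ≈ 117 W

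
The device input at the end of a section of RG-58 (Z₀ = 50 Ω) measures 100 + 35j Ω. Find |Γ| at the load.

Γ = (Z_L − Z_0)/(Z_L + Z_0) = (50 + j35)/(150 + j35)
|Γ| = 61/154

|Γ| ≈ 0.396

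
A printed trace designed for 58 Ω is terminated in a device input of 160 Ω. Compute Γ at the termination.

Γ = 0.468

Γ = (Z_L − Z_0)/(Z_L + Z_0) = (160 − 58)/(160 + 58) = 102/218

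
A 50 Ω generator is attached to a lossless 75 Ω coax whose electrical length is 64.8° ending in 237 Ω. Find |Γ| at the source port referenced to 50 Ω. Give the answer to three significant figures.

|Γ| ≈ 0.449

tan(βl) = 2.13
Z_in = Z_0·(Z_L + jZ_0·tanβl)/(Z_0 + jZ_L·tanβl) = 28.4 − j31.1 Ω
Γ_s = (Z_in − Z_s)/(Z_in + Z_s) = (-21.6 − j31.1)/(78.4 − j31.1), |Γ_s| = 0.449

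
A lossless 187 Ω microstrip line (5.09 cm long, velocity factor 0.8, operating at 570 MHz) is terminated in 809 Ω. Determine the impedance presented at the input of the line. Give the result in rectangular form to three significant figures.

λ = v/f = 0.8·c / 570 MHz = 0.421 m
βl = 2π·l/λ = 2π × 0.121 = 43.5°
tan(βl) = tan(43.5°) = 0.95
Z_in = Z_0·(Z_L + jZ_0·tanβl)/(Z_0 + jZ_L·tanβl)
     = 187·(809 + j178)/(187 + j768)

Z_in ≈ 86.1 − j176 Ω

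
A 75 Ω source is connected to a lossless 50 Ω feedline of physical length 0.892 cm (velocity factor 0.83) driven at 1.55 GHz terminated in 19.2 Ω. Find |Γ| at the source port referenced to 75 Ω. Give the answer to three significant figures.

|Γ| ≈ 0.572

λ = v/f = 0.83·c / 1.55 GHz = 0.161 m
βl = 2π·l/λ = 2π × 0.0555 = 20°
tan(βl) = 0.364
Z_in = Z_0·(Z_L + jZ_0·tanβl)/(Z_0 + jZ_L·tanβl) = 21.3 + j15.2 Ω
Γ_s = (Z_in − Z_s)/(Z_in + Z_s) = (-53.7 + j15.2)/(96.3 + j15.2), |Γ_s| = 0.572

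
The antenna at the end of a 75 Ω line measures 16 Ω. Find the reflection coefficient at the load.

Γ = (Z_L − Z_0)/(Z_L + Z_0) = (16 − 75)/(16 + 75) = -59/91

Γ = -0.648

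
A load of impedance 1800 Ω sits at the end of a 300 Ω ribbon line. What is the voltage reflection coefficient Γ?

Γ = 0.714

Γ = (Z_L − Z_0)/(Z_L + Z_0) = (1800 − 300)/(1800 + 300) = 1500/2100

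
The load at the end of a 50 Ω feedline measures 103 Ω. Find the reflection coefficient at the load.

Γ = (Z_L − Z_0)/(Z_L + Z_0) = (103 − 50)/(103 + 50) = 53/153

Γ = 0.346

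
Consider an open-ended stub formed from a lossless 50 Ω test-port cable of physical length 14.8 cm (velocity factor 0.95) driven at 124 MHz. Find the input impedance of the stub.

λ = v/f = 0.95·c / 124 MHz = 2.3 m
βl = 2π·l/λ = 2π × 0.0644 = 23.2°
tan(βl) = 0.428
For an open-ended stub, Z_in = −jZ_0·cot(βl) = −jZ_0/tan(βl)

Z_in ≈ −j117 Ω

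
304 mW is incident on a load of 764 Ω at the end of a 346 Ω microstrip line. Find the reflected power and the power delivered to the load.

Γ = (764 − 346)/(764 + 346) = 0.377
|Γ|² = 0.142
P_refl = |Γ|²·P_inc = 43.1 mW, P_del = (1 − |Γ|²)·P_inc = 261 mW

P_reflected ≈ 43.1 mW; P_delivered ≈ 261 mW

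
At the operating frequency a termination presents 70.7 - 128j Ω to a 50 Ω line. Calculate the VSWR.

VSWR ≈ 6.6

Γ = (Z_L − Z_0)/(Z_L + Z_0) = (20.7 − j128)/(120.7 − j128)
|Γ| = 130/176 = 0.737
VSWR = (1 + |Γ|)/(1 − |Γ|) = 1.74/0.263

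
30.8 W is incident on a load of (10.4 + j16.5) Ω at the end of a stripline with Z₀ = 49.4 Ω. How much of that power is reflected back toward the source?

|Γ| = |(-39 + j16.5)/(59.8 + j16.5)| = 0.683
|Γ|² = 0.466
P_refl = |Γ|²·P_inc = 14.4 W, P_del = (1 − |Γ|²)·P_inc = 16.4 W

P_reflected ≈ 14.4 W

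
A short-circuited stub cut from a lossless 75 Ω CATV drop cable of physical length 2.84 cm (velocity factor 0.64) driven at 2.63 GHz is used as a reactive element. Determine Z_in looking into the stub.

λ = v/f = 0.64·c / 2.63 GHz = 0.073 m
βl = 2π·l/λ = 2π × 0.389 = 140°
tan(βl) = -0.838
For a short-circuited stub, Z_in = jZ_0·tan(βl)

Z_in ≈ −j62.8 Ω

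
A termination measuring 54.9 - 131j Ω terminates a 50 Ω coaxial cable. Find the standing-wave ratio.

VSWR ≈ 8.14

Γ = (Z_L − Z_0)/(Z_L + Z_0) = (4.9 − j131)/(104.9 − j131)
|Γ| = 131/168 = 0.781
VSWR = (1 + |Γ|)/(1 − |Γ|) = 1.78/0.219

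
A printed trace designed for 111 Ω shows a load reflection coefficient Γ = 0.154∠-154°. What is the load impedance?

Z_L ≈ 83.3 − j11.5 Ω

Z_L = Z_0·(1 + Γ)/(1 − Γ) = 111·(0.862 − j0.0675)/(1.14 + j0.0675)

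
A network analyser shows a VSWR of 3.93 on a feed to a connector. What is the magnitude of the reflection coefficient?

|Γ| ≈ 0.594

|Γ| = (S − 1)/(S + 1) = (3.93 − 1)/(3.93 + 1) = 2.93/4.93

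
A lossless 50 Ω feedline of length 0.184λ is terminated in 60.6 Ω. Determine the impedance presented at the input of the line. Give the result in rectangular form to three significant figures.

Z_in ≈ 43.5 − j6.21 Ω

βl = 2π × 0.184 = 66.2°
tan(βl) = tan(66.2°) = 2.27
Z_in = Z_0·(Z_L + jZ_0·tanβl)/(Z_0 + jZ_L·tanβl)
     = 50·(60.6 + j114)/(50 + j138)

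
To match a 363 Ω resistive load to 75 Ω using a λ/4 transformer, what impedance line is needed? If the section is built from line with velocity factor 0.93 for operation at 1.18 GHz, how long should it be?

Z_qwt ≈ 165 Ω; length ≈ 5.91 cm

Z_qwt = √(Z_0·R_L) = √(75 × 363) = √27220
λ = 0.93·c/f = 0.236 m, so l = λ/4 = 0.0591 m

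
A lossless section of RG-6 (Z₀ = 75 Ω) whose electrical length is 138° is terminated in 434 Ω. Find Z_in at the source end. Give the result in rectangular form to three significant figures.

Z_in ≈ 27.9 + j77.9 Ω

tan(βl) = tan(138°) = -0.9
Z_in = Z_0·(Z_L + jZ_0·tanβl)/(Z_0 + jZ_L·tanβl)
     = 75·(434 − j67.5)/(75 − j391)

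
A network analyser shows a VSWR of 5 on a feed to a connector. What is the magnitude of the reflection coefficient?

|Γ| ≈ 0.667

|Γ| = (S − 1)/(S + 1) = (5 − 1)/(5 + 1) = 4/6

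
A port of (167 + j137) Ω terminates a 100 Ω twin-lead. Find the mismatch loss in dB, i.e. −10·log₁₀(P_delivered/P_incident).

mismatch loss ≈ 1.3 dB

Γ = (67 + j137)/(267 + j137), |Γ| = 0.508
|Γ|² = 0.258, so P_del/P_inc = 1 − |Γ|² = 0.742
ML = −10·log₁₀(1 − |Γ|²)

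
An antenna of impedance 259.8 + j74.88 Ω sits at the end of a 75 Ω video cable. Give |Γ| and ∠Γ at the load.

Γ = (Z_L − Z_0)/(Z_L + Z_0) = (184.8 + j74.88)/(334.8 + j74.88)
|Γ| = 199/343 = 0.581

Γ ≈ 0.581 ∠ 9.45°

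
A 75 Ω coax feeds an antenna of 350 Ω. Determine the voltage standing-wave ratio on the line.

VSWR ≈ 4.67

Γ = (350 − 75)/(350 + 75) = 0.647
VSWR = (1 + 0.647)/(1 − 0.647)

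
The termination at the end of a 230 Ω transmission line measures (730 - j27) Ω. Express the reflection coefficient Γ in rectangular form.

Γ = (Z_L − Z_0)/(Z_L + Z_0) = (500 − j27)/(960 − j27)

Γ ≈ 0.521 − j0.0135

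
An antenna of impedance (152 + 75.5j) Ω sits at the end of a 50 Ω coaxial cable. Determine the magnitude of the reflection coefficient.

|Γ| ≈ 0.588

Γ = (Z_L − Z_0)/(Z_L + Z_0) = (102 + j75.5)/(202 + j75.5)
|Γ| = 127/216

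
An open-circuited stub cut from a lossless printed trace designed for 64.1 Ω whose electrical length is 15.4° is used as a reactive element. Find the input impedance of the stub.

tan(βl) = 0.275
For an open-circuited stub, Z_in = −jZ_0·cot(βl) = −jZ_0/tan(βl)

Z_in ≈ −j233 Ω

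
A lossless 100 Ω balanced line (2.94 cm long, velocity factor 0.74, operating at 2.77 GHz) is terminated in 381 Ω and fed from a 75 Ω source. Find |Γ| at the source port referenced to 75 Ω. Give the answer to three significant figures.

λ = v/f = 0.74·c / 2.77 GHz = 0.0801 m
βl = 2π·l/λ = 2π × 0.367 = 132°
tan(βl) = -1.11
Z_in = Z_0·(Z_L + jZ_0·tanβl)/(Z_0 + jZ_L·tanβl) = 45.1 + j79.6 Ω
Γ_s = (Z_in − Z_s)/(Z_in + Z_s) = (-29.9 + j79.6)/(120 + j79.6), |Γ_s| = 0.59

|Γ| ≈ 0.59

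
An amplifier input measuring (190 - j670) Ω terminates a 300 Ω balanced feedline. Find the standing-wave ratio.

VSWR ≈ 9.99

Γ = (Z_L − Z_0)/(Z_L + Z_0) = (-110 − j670)/(490 − j670)
|Γ| = 679/830 = 0.818
VSWR = (1 + |Γ|)/(1 − |Γ|) = 1.82/0.182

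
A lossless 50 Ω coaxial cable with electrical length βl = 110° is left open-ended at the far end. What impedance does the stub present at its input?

tan(βl) = -2.75
For an open-ended stub, Z_in = −jZ_0·cot(βl) = −jZ_0/tan(βl)

Z_in ≈ +j18.2 Ω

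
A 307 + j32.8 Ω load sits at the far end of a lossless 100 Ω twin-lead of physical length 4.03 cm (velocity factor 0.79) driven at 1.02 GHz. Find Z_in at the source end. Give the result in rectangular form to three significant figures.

Z_in ≈ 41.3 − j49.6 Ω

λ = v/f = 0.79·c / 1.02 GHz = 0.232 m
βl = 2π·l/λ = 2π × 0.173 = 62.4°
tan(βl) = tan(62.4°) = 1.92
Z_in = Z_0·(Z_L + jZ_0·tanβl)/(Z_0 + jZ_L·tanβl)
     = 100·(307 + j224)/(37.2 + j588)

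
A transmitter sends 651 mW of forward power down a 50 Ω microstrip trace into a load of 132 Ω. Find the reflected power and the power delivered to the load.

P_reflected ≈ 132 mW; P_delivered ≈ 519 mW

Γ = (132 − 50)/(132 + 50) = 0.451
|Γ|² = 0.203
P_refl = |Γ|²·P_inc = 132 mW, P_del = (1 − |Γ|²)·P_inc = 519 mW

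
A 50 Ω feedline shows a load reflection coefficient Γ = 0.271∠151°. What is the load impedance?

Z_L = Z_0·(1 + Γ)/(1 − Γ) = 50·(0.763 + j0.131)/(1.24 − j0.131)

Z_L ≈ 29.9 + j8.49 Ω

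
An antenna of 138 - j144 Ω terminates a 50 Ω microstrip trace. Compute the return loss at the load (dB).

RL ≈ 2.94 dB

Γ = (88 − j144)/(188 − j144), |Γ| = 0.713
RL = −20·log₁₀|Γ| = −20·log₁₀(0.713)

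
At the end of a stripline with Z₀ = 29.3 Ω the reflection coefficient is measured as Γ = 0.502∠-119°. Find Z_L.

Z_L = Z_0·(1 + Γ)/(1 − Γ) = 29.3·(0.757 − j0.439)/(1.24 + j0.439)

Z_L ≈ 12.6 − j14.8 Ω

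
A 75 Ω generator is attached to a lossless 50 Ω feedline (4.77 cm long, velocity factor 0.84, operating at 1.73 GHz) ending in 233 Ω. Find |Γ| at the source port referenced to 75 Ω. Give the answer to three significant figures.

λ = v/f = 0.84·c / 1.73 GHz = 0.146 m
βl = 2π·l/λ = 2π × 0.327 = 118°
tan(βl) = -1.89
Z_in = Z_0·(Z_L + jZ_0·tanβl)/(Z_0 + jZ_L·tanβl) = 13.6 + j24.9 Ω
Γ_s = (Z_in − Z_s)/(Z_in + Z_s) = (-61.4 + j24.9)/(88.6 + j24.9), |Γ_s| = 0.721

|Γ| ≈ 0.721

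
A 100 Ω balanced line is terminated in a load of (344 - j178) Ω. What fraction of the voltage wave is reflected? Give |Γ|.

|Γ| ≈ 0.631

Γ = (Z_L − Z_0)/(Z_L + Z_0) = (244 − j178)/(444 − j178)
|Γ| = 302/478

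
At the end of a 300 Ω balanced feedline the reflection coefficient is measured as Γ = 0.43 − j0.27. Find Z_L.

Z_L ≈ 560 − j407 Ω

Z_L = Z_0·(1 + Γ)/(1 − Γ) = 300·(1.43 − j0.27)/(0.57 + j0.27)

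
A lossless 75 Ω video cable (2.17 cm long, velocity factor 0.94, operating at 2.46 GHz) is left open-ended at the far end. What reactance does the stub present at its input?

X_in ≈ -30.1 Ω (capacitive)

λ = v/f = 0.94·c / 2.46 GHz = 0.115 m
βl = 2π·l/λ = 2π × 0.189 = 68.1°
tan(βl) = 2.49
For an open-ended stub, Z_in = −jZ_0·cot(βl) = −jZ_0/tan(βl)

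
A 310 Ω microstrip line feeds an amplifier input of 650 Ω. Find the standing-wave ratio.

VSWR ≈ 2.1

Γ = (650 − 310)/(650 + 310) = 0.354
VSWR = (1 + 0.354)/(1 − 0.354)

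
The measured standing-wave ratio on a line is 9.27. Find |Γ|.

|Γ| = (S − 1)/(S + 1) = (9.27 − 1)/(9.27 + 1) = 8.27/10.3

|Γ| ≈ 0.805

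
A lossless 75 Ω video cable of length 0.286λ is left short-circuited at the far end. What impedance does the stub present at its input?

βl = 2π × 0.286 = 103°
tan(βl) = -4.35
For a short-circuited stub, Z_in = jZ_0·tan(βl)

Z_in ≈ −j326 Ω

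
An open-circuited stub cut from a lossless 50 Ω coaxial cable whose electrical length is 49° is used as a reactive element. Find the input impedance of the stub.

tan(βl) = 1.15
For an open-circuited stub, Z_in = −jZ_0·cot(βl) = −jZ_0/tan(βl)

Z_in ≈ −j43.5 Ω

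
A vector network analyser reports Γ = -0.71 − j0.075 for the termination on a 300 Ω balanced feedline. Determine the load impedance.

Z_L ≈ 50.2 − j15.4 Ω

Z_L = Z_0·(1 + Γ)/(1 − Γ) = 300·(0.29 − j0.075)/(1.71 + j0.075)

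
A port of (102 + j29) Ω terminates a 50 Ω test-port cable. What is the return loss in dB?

Γ = (52 + j29)/(152 + j29), |Γ| = 0.385
RL = −20·log₁₀|Γ| = −20·log₁₀(0.385)

RL ≈ 8.3 dB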